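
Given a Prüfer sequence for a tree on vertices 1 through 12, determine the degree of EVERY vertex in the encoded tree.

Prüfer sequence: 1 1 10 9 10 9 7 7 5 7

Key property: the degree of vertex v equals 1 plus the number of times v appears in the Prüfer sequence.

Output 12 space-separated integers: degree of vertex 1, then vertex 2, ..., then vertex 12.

Answer: 3 1 1 1 2 1 4 1 3 3 1 1

Derivation:
p_1 = 1: count[1] becomes 1
p_2 = 1: count[1] becomes 2
p_3 = 10: count[10] becomes 1
p_4 = 9: count[9] becomes 1
p_5 = 10: count[10] becomes 2
p_6 = 9: count[9] becomes 2
p_7 = 7: count[7] becomes 1
p_8 = 7: count[7] becomes 2
p_9 = 5: count[5] becomes 1
p_10 = 7: count[7] becomes 3
Degrees (1 + count): deg[1]=1+2=3, deg[2]=1+0=1, deg[3]=1+0=1, deg[4]=1+0=1, deg[5]=1+1=2, deg[6]=1+0=1, deg[7]=1+3=4, deg[8]=1+0=1, deg[9]=1+2=3, deg[10]=1+2=3, deg[11]=1+0=1, deg[12]=1+0=1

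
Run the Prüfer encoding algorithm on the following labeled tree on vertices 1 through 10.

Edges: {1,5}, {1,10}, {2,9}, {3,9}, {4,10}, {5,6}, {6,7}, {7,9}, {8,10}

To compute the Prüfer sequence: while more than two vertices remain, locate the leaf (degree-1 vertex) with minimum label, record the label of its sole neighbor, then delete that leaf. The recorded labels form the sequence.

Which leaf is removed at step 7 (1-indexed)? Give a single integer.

Answer: 6

Derivation:
Step 1: current leaves = {2,3,4,8}. Remove leaf 2 (neighbor: 9).
Step 2: current leaves = {3,4,8}. Remove leaf 3 (neighbor: 9).
Step 3: current leaves = {4,8,9}. Remove leaf 4 (neighbor: 10).
Step 4: current leaves = {8,9}. Remove leaf 8 (neighbor: 10).
Step 5: current leaves = {9,10}. Remove leaf 9 (neighbor: 7).
Step 6: current leaves = {7,10}. Remove leaf 7 (neighbor: 6).
Step 7: current leaves = {6,10}. Remove leaf 6 (neighbor: 5).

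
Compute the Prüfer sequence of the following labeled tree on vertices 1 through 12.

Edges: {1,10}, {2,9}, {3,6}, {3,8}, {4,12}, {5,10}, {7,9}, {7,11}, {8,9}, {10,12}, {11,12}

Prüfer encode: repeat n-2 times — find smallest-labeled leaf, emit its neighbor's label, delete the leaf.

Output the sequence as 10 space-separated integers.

Answer: 10 9 12 10 3 8 9 7 11 12

Derivation:
Step 1: leaves = {1,2,4,5,6}. Remove smallest leaf 1, emit neighbor 10.
Step 2: leaves = {2,4,5,6}. Remove smallest leaf 2, emit neighbor 9.
Step 3: leaves = {4,5,6}. Remove smallest leaf 4, emit neighbor 12.
Step 4: leaves = {5,6}. Remove smallest leaf 5, emit neighbor 10.
Step 5: leaves = {6,10}. Remove smallest leaf 6, emit neighbor 3.
Step 6: leaves = {3,10}. Remove smallest leaf 3, emit neighbor 8.
Step 7: leaves = {8,10}. Remove smallest leaf 8, emit neighbor 9.
Step 8: leaves = {9,10}. Remove smallest leaf 9, emit neighbor 7.
Step 9: leaves = {7,10}. Remove smallest leaf 7, emit neighbor 11.
Step 10: leaves = {10,11}. Remove smallest leaf 10, emit neighbor 12.
Done: 2 vertices remain (11, 12). Sequence = [10 9 12 10 3 8 9 7 11 12]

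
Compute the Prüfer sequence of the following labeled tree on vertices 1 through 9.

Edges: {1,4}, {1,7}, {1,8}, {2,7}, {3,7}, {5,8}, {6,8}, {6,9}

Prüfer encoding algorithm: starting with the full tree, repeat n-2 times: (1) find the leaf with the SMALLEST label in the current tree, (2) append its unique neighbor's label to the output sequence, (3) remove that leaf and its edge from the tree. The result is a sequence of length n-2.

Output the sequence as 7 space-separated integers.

Answer: 7 7 1 8 1 8 6

Derivation:
Step 1: leaves = {2,3,4,5,9}. Remove smallest leaf 2, emit neighbor 7.
Step 2: leaves = {3,4,5,9}. Remove smallest leaf 3, emit neighbor 7.
Step 3: leaves = {4,5,7,9}. Remove smallest leaf 4, emit neighbor 1.
Step 4: leaves = {5,7,9}. Remove smallest leaf 5, emit neighbor 8.
Step 5: leaves = {7,9}. Remove smallest leaf 7, emit neighbor 1.
Step 6: leaves = {1,9}. Remove smallest leaf 1, emit neighbor 8.
Step 7: leaves = {8,9}. Remove smallest leaf 8, emit neighbor 6.
Done: 2 vertices remain (6, 9). Sequence = [7 7 1 8 1 8 6]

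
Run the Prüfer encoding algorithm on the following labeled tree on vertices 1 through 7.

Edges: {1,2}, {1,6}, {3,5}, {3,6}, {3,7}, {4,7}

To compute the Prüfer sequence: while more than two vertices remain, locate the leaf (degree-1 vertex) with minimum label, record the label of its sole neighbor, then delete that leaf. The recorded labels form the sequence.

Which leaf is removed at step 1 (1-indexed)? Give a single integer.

Step 1: current leaves = {2,4,5}. Remove leaf 2 (neighbor: 1).

Answer: 2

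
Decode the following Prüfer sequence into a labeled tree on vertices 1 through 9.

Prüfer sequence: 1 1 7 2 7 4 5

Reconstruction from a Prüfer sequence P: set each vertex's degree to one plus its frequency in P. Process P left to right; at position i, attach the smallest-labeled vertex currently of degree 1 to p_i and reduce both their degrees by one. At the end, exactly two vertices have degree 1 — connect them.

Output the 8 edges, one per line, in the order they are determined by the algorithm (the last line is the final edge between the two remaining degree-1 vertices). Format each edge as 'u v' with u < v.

Initial degrees: {1:3, 2:2, 3:1, 4:2, 5:2, 6:1, 7:3, 8:1, 9:1}
Step 1: smallest deg-1 vertex = 3, p_1 = 1. Add edge {1,3}. Now deg[3]=0, deg[1]=2.
Step 2: smallest deg-1 vertex = 6, p_2 = 1. Add edge {1,6}. Now deg[6]=0, deg[1]=1.
Step 3: smallest deg-1 vertex = 1, p_3 = 7. Add edge {1,7}. Now deg[1]=0, deg[7]=2.
Step 4: smallest deg-1 vertex = 8, p_4 = 2. Add edge {2,8}. Now deg[8]=0, deg[2]=1.
Step 5: smallest deg-1 vertex = 2, p_5 = 7. Add edge {2,7}. Now deg[2]=0, deg[7]=1.
Step 6: smallest deg-1 vertex = 7, p_6 = 4. Add edge {4,7}. Now deg[7]=0, deg[4]=1.
Step 7: smallest deg-1 vertex = 4, p_7 = 5. Add edge {4,5}. Now deg[4]=0, deg[5]=1.
Final: two remaining deg-1 vertices are 5, 9. Add edge {5,9}.

Answer: 1 3
1 6
1 7
2 8
2 7
4 7
4 5
5 9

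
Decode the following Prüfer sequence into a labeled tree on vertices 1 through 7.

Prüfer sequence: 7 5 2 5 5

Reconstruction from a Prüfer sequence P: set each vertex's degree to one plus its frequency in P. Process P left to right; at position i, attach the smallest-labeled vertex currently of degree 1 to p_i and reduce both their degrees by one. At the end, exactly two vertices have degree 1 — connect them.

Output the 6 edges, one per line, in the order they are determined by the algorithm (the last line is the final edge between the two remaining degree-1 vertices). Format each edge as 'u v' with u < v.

Answer: 1 7
3 5
2 4
2 5
5 6
5 7

Derivation:
Initial degrees: {1:1, 2:2, 3:1, 4:1, 5:4, 6:1, 7:2}
Step 1: smallest deg-1 vertex = 1, p_1 = 7. Add edge {1,7}. Now deg[1]=0, deg[7]=1.
Step 2: smallest deg-1 vertex = 3, p_2 = 5. Add edge {3,5}. Now deg[3]=0, deg[5]=3.
Step 3: smallest deg-1 vertex = 4, p_3 = 2. Add edge {2,4}. Now deg[4]=0, deg[2]=1.
Step 4: smallest deg-1 vertex = 2, p_4 = 5. Add edge {2,5}. Now deg[2]=0, deg[5]=2.
Step 5: smallest deg-1 vertex = 6, p_5 = 5. Add edge {5,6}. Now deg[6]=0, deg[5]=1.
Final: two remaining deg-1 vertices are 5, 7. Add edge {5,7}.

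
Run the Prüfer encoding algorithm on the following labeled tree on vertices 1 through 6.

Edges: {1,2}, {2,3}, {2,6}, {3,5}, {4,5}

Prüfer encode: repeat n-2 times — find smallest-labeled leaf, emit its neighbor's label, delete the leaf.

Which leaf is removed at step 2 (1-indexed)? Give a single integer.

Step 1: current leaves = {1,4,6}. Remove leaf 1 (neighbor: 2).
Step 2: current leaves = {4,6}. Remove leaf 4 (neighbor: 5).

Answer: 4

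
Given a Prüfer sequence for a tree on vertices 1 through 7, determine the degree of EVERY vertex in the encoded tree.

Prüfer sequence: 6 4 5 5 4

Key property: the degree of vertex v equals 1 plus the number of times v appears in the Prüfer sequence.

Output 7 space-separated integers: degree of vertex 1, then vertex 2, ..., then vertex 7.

Answer: 1 1 1 3 3 2 1

Derivation:
p_1 = 6: count[6] becomes 1
p_2 = 4: count[4] becomes 1
p_3 = 5: count[5] becomes 1
p_4 = 5: count[5] becomes 2
p_5 = 4: count[4] becomes 2
Degrees (1 + count): deg[1]=1+0=1, deg[2]=1+0=1, deg[3]=1+0=1, deg[4]=1+2=3, deg[5]=1+2=3, deg[6]=1+1=2, deg[7]=1+0=1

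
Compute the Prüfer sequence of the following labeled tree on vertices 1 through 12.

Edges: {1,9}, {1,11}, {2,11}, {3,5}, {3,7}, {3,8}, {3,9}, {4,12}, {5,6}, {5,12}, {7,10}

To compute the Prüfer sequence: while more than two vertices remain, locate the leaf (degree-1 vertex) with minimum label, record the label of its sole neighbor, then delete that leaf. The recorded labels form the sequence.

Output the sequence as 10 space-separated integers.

Step 1: leaves = {2,4,6,8,10}. Remove smallest leaf 2, emit neighbor 11.
Step 2: leaves = {4,6,8,10,11}. Remove smallest leaf 4, emit neighbor 12.
Step 3: leaves = {6,8,10,11,12}. Remove smallest leaf 6, emit neighbor 5.
Step 4: leaves = {8,10,11,12}. Remove smallest leaf 8, emit neighbor 3.
Step 5: leaves = {10,11,12}. Remove smallest leaf 10, emit neighbor 7.
Step 6: leaves = {7,11,12}. Remove smallest leaf 7, emit neighbor 3.
Step 7: leaves = {11,12}. Remove smallest leaf 11, emit neighbor 1.
Step 8: leaves = {1,12}. Remove smallest leaf 1, emit neighbor 9.
Step 9: leaves = {9,12}. Remove smallest leaf 9, emit neighbor 3.
Step 10: leaves = {3,12}. Remove smallest leaf 3, emit neighbor 5.
Done: 2 vertices remain (5, 12). Sequence = [11 12 5 3 7 3 1 9 3 5]

Answer: 11 12 5 3 7 3 1 9 3 5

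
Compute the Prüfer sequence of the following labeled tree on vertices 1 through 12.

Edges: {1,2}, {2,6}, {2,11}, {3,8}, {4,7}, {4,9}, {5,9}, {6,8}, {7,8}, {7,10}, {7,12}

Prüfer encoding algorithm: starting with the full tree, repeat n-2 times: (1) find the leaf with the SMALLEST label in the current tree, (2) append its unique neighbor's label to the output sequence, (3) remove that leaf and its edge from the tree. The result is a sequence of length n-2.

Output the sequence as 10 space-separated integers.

Step 1: leaves = {1,3,5,10,11,12}. Remove smallest leaf 1, emit neighbor 2.
Step 2: leaves = {3,5,10,11,12}. Remove smallest leaf 3, emit neighbor 8.
Step 3: leaves = {5,10,11,12}. Remove smallest leaf 5, emit neighbor 9.
Step 4: leaves = {9,10,11,12}. Remove smallest leaf 9, emit neighbor 4.
Step 5: leaves = {4,10,11,12}. Remove smallest leaf 4, emit neighbor 7.
Step 6: leaves = {10,11,12}. Remove smallest leaf 10, emit neighbor 7.
Step 7: leaves = {11,12}. Remove smallest leaf 11, emit neighbor 2.
Step 8: leaves = {2,12}. Remove smallest leaf 2, emit neighbor 6.
Step 9: leaves = {6,12}. Remove smallest leaf 6, emit neighbor 8.
Step 10: leaves = {8,12}. Remove smallest leaf 8, emit neighbor 7.
Done: 2 vertices remain (7, 12). Sequence = [2 8 9 4 7 7 2 6 8 7]

Answer: 2 8 9 4 7 7 2 6 8 7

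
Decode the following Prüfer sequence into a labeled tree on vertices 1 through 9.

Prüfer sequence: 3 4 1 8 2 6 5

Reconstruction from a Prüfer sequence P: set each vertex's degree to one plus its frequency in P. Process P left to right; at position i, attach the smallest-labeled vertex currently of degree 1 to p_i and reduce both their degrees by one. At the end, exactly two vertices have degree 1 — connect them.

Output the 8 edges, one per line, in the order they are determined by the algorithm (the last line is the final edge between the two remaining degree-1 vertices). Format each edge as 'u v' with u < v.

Initial degrees: {1:2, 2:2, 3:2, 4:2, 5:2, 6:2, 7:1, 8:2, 9:1}
Step 1: smallest deg-1 vertex = 7, p_1 = 3. Add edge {3,7}. Now deg[7]=0, deg[3]=1.
Step 2: smallest deg-1 vertex = 3, p_2 = 4. Add edge {3,4}. Now deg[3]=0, deg[4]=1.
Step 3: smallest deg-1 vertex = 4, p_3 = 1. Add edge {1,4}. Now deg[4]=0, deg[1]=1.
Step 4: smallest deg-1 vertex = 1, p_4 = 8. Add edge {1,8}. Now deg[1]=0, deg[8]=1.
Step 5: smallest deg-1 vertex = 8, p_5 = 2. Add edge {2,8}. Now deg[8]=0, deg[2]=1.
Step 6: smallest deg-1 vertex = 2, p_6 = 6. Add edge {2,6}. Now deg[2]=0, deg[6]=1.
Step 7: smallest deg-1 vertex = 6, p_7 = 5. Add edge {5,6}. Now deg[6]=0, deg[5]=1.
Final: two remaining deg-1 vertices are 5, 9. Add edge {5,9}.

Answer: 3 7
3 4
1 4
1 8
2 8
2 6
5 6
5 9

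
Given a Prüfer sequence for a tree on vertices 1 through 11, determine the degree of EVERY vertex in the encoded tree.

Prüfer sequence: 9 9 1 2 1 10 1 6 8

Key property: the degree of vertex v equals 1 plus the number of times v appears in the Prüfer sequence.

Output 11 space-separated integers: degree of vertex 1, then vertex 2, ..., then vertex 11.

Answer: 4 2 1 1 1 2 1 2 3 2 1

Derivation:
p_1 = 9: count[9] becomes 1
p_2 = 9: count[9] becomes 2
p_3 = 1: count[1] becomes 1
p_4 = 2: count[2] becomes 1
p_5 = 1: count[1] becomes 2
p_6 = 10: count[10] becomes 1
p_7 = 1: count[1] becomes 3
p_8 = 6: count[6] becomes 1
p_9 = 8: count[8] becomes 1
Degrees (1 + count): deg[1]=1+3=4, deg[2]=1+1=2, deg[3]=1+0=1, deg[4]=1+0=1, deg[5]=1+0=1, deg[6]=1+1=2, deg[7]=1+0=1, deg[8]=1+1=2, deg[9]=1+2=3, deg[10]=1+1=2, deg[11]=1+0=1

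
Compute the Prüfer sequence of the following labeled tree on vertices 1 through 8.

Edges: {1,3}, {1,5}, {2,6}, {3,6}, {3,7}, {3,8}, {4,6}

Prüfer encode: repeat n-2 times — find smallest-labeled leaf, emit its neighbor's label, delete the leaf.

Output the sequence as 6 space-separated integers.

Step 1: leaves = {2,4,5,7,8}. Remove smallest leaf 2, emit neighbor 6.
Step 2: leaves = {4,5,7,8}. Remove smallest leaf 4, emit neighbor 6.
Step 3: leaves = {5,6,7,8}. Remove smallest leaf 5, emit neighbor 1.
Step 4: leaves = {1,6,7,8}. Remove smallest leaf 1, emit neighbor 3.
Step 5: leaves = {6,7,8}. Remove smallest leaf 6, emit neighbor 3.
Step 6: leaves = {7,8}. Remove smallest leaf 7, emit neighbor 3.
Done: 2 vertices remain (3, 8). Sequence = [6 6 1 3 3 3]

Answer: 6 6 1 3 3 3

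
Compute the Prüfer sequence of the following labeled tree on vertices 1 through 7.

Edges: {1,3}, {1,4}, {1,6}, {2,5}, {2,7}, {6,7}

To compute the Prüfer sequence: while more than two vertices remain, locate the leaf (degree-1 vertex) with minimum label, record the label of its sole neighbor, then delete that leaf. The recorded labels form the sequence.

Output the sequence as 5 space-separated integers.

Answer: 1 1 6 2 7

Derivation:
Step 1: leaves = {3,4,5}. Remove smallest leaf 3, emit neighbor 1.
Step 2: leaves = {4,5}. Remove smallest leaf 4, emit neighbor 1.
Step 3: leaves = {1,5}. Remove smallest leaf 1, emit neighbor 6.
Step 4: leaves = {5,6}. Remove smallest leaf 5, emit neighbor 2.
Step 5: leaves = {2,6}. Remove smallest leaf 2, emit neighbor 7.
Done: 2 vertices remain (6, 7). Sequence = [1 1 6 2 7]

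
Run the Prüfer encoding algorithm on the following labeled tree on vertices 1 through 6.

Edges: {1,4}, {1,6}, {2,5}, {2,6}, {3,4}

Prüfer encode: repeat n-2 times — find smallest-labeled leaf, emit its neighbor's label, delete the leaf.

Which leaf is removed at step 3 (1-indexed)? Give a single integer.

Step 1: current leaves = {3,5}. Remove leaf 3 (neighbor: 4).
Step 2: current leaves = {4,5}. Remove leaf 4 (neighbor: 1).
Step 3: current leaves = {1,5}. Remove leaf 1 (neighbor: 6).

Answer: 1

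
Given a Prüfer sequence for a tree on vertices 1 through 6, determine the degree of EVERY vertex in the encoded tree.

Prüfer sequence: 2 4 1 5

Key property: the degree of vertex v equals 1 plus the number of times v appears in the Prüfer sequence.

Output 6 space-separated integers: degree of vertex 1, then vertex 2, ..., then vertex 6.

p_1 = 2: count[2] becomes 1
p_2 = 4: count[4] becomes 1
p_3 = 1: count[1] becomes 1
p_4 = 5: count[5] becomes 1
Degrees (1 + count): deg[1]=1+1=2, deg[2]=1+1=2, deg[3]=1+0=1, deg[4]=1+1=2, deg[5]=1+1=2, deg[6]=1+0=1

Answer: 2 2 1 2 2 1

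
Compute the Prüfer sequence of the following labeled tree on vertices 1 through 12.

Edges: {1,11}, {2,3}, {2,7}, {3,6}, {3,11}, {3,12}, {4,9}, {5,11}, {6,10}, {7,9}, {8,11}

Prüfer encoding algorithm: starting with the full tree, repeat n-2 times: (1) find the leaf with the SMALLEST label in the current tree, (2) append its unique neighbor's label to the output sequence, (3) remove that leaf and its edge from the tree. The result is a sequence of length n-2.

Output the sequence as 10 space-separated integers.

Step 1: leaves = {1,4,5,8,10,12}. Remove smallest leaf 1, emit neighbor 11.
Step 2: leaves = {4,5,8,10,12}. Remove smallest leaf 4, emit neighbor 9.
Step 3: leaves = {5,8,9,10,12}. Remove smallest leaf 5, emit neighbor 11.
Step 4: leaves = {8,9,10,12}. Remove smallest leaf 8, emit neighbor 11.
Step 5: leaves = {9,10,11,12}. Remove smallest leaf 9, emit neighbor 7.
Step 6: leaves = {7,10,11,12}. Remove smallest leaf 7, emit neighbor 2.
Step 7: leaves = {2,10,11,12}. Remove smallest leaf 2, emit neighbor 3.
Step 8: leaves = {10,11,12}. Remove smallest leaf 10, emit neighbor 6.
Step 9: leaves = {6,11,12}. Remove smallest leaf 6, emit neighbor 3.
Step 10: leaves = {11,12}. Remove smallest leaf 11, emit neighbor 3.
Done: 2 vertices remain (3, 12). Sequence = [11 9 11 11 7 2 3 6 3 3]

Answer: 11 9 11 11 7 2 3 6 3 3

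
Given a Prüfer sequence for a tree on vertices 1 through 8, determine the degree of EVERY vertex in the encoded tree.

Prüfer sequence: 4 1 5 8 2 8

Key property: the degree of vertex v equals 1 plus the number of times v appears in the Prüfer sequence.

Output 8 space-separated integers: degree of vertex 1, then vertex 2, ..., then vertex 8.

p_1 = 4: count[4] becomes 1
p_2 = 1: count[1] becomes 1
p_3 = 5: count[5] becomes 1
p_4 = 8: count[8] becomes 1
p_5 = 2: count[2] becomes 1
p_6 = 8: count[8] becomes 2
Degrees (1 + count): deg[1]=1+1=2, deg[2]=1+1=2, deg[3]=1+0=1, deg[4]=1+1=2, deg[5]=1+1=2, deg[6]=1+0=1, deg[7]=1+0=1, deg[8]=1+2=3

Answer: 2 2 1 2 2 1 1 3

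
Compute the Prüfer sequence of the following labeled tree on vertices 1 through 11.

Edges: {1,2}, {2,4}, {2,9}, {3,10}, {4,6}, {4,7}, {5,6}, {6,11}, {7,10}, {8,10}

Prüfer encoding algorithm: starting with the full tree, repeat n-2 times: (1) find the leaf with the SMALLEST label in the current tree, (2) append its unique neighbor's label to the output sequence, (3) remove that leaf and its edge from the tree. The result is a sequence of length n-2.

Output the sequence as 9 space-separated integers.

Answer: 2 10 6 10 2 4 7 4 6

Derivation:
Step 1: leaves = {1,3,5,8,9,11}. Remove smallest leaf 1, emit neighbor 2.
Step 2: leaves = {3,5,8,9,11}. Remove smallest leaf 3, emit neighbor 10.
Step 3: leaves = {5,8,9,11}. Remove smallest leaf 5, emit neighbor 6.
Step 4: leaves = {8,9,11}. Remove smallest leaf 8, emit neighbor 10.
Step 5: leaves = {9,10,11}. Remove smallest leaf 9, emit neighbor 2.
Step 6: leaves = {2,10,11}. Remove smallest leaf 2, emit neighbor 4.
Step 7: leaves = {10,11}. Remove smallest leaf 10, emit neighbor 7.
Step 8: leaves = {7,11}. Remove smallest leaf 7, emit neighbor 4.
Step 9: leaves = {4,11}. Remove smallest leaf 4, emit neighbor 6.
Done: 2 vertices remain (6, 11). Sequence = [2 10 6 10 2 4 7 4 6]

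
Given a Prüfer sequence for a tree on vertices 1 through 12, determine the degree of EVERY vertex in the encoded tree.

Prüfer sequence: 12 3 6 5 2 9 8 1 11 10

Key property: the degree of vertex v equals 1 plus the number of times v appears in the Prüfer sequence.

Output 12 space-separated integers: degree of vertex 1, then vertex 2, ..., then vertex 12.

p_1 = 12: count[12] becomes 1
p_2 = 3: count[3] becomes 1
p_3 = 6: count[6] becomes 1
p_4 = 5: count[5] becomes 1
p_5 = 2: count[2] becomes 1
p_6 = 9: count[9] becomes 1
p_7 = 8: count[8] becomes 1
p_8 = 1: count[1] becomes 1
p_9 = 11: count[11] becomes 1
p_10 = 10: count[10] becomes 1
Degrees (1 + count): deg[1]=1+1=2, deg[2]=1+1=2, deg[3]=1+1=2, deg[4]=1+0=1, deg[5]=1+1=2, deg[6]=1+1=2, deg[7]=1+0=1, deg[8]=1+1=2, deg[9]=1+1=2, deg[10]=1+1=2, deg[11]=1+1=2, deg[12]=1+1=2

Answer: 2 2 2 1 2 2 1 2 2 2 2 2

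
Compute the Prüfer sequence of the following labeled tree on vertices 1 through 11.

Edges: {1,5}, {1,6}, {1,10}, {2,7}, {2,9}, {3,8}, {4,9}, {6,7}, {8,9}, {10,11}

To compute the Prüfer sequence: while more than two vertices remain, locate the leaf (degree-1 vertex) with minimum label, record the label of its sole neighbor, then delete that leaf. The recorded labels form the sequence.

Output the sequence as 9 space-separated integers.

Step 1: leaves = {3,4,5,11}. Remove smallest leaf 3, emit neighbor 8.
Step 2: leaves = {4,5,8,11}. Remove smallest leaf 4, emit neighbor 9.
Step 3: leaves = {5,8,11}. Remove smallest leaf 5, emit neighbor 1.
Step 4: leaves = {8,11}. Remove smallest leaf 8, emit neighbor 9.
Step 5: leaves = {9,11}. Remove smallest leaf 9, emit neighbor 2.
Step 6: leaves = {2,11}. Remove smallest leaf 2, emit neighbor 7.
Step 7: leaves = {7,11}. Remove smallest leaf 7, emit neighbor 6.
Step 8: leaves = {6,11}. Remove smallest leaf 6, emit neighbor 1.
Step 9: leaves = {1,11}. Remove smallest leaf 1, emit neighbor 10.
Done: 2 vertices remain (10, 11). Sequence = [8 9 1 9 2 7 6 1 10]

Answer: 8 9 1 9 2 7 6 1 10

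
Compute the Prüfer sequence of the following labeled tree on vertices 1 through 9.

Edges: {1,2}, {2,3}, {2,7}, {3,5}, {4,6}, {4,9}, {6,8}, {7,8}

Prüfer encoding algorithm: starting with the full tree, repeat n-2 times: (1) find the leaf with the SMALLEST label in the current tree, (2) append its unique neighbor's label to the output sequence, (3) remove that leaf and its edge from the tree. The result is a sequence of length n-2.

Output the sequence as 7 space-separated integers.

Step 1: leaves = {1,5,9}. Remove smallest leaf 1, emit neighbor 2.
Step 2: leaves = {5,9}. Remove smallest leaf 5, emit neighbor 3.
Step 3: leaves = {3,9}. Remove smallest leaf 3, emit neighbor 2.
Step 4: leaves = {2,9}. Remove smallest leaf 2, emit neighbor 7.
Step 5: leaves = {7,9}. Remove smallest leaf 7, emit neighbor 8.
Step 6: leaves = {8,9}. Remove smallest leaf 8, emit neighbor 6.
Step 7: leaves = {6,9}. Remove smallest leaf 6, emit neighbor 4.
Done: 2 vertices remain (4, 9). Sequence = [2 3 2 7 8 6 4]

Answer: 2 3 2 7 8 6 4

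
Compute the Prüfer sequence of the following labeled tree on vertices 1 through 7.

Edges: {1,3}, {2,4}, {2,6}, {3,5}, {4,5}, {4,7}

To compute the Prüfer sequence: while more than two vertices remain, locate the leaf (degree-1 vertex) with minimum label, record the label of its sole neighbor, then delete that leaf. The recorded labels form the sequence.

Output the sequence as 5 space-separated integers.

Step 1: leaves = {1,6,7}. Remove smallest leaf 1, emit neighbor 3.
Step 2: leaves = {3,6,7}. Remove smallest leaf 3, emit neighbor 5.
Step 3: leaves = {5,6,7}. Remove smallest leaf 5, emit neighbor 4.
Step 4: leaves = {6,7}. Remove smallest leaf 6, emit neighbor 2.
Step 5: leaves = {2,7}. Remove smallest leaf 2, emit neighbor 4.
Done: 2 vertices remain (4, 7). Sequence = [3 5 4 2 4]

Answer: 3 5 4 2 4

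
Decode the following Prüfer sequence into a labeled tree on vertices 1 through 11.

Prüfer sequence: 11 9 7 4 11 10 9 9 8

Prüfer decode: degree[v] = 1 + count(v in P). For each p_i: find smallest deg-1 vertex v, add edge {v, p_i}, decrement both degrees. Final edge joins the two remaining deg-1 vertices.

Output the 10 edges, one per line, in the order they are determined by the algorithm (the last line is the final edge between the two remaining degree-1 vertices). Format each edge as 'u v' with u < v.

Initial degrees: {1:1, 2:1, 3:1, 4:2, 5:1, 6:1, 7:2, 8:2, 9:4, 10:2, 11:3}
Step 1: smallest deg-1 vertex = 1, p_1 = 11. Add edge {1,11}. Now deg[1]=0, deg[11]=2.
Step 2: smallest deg-1 vertex = 2, p_2 = 9. Add edge {2,9}. Now deg[2]=0, deg[9]=3.
Step 3: smallest deg-1 vertex = 3, p_3 = 7. Add edge {3,7}. Now deg[3]=0, deg[7]=1.
Step 4: smallest deg-1 vertex = 5, p_4 = 4. Add edge {4,5}. Now deg[5]=0, deg[4]=1.
Step 5: smallest deg-1 vertex = 4, p_5 = 11. Add edge {4,11}. Now deg[4]=0, deg[11]=1.
Step 6: smallest deg-1 vertex = 6, p_6 = 10. Add edge {6,10}. Now deg[6]=0, deg[10]=1.
Step 7: smallest deg-1 vertex = 7, p_7 = 9. Add edge {7,9}. Now deg[7]=0, deg[9]=2.
Step 8: smallest deg-1 vertex = 10, p_8 = 9. Add edge {9,10}. Now deg[10]=0, deg[9]=1.
Step 9: smallest deg-1 vertex = 9, p_9 = 8. Add edge {8,9}. Now deg[9]=0, deg[8]=1.
Final: two remaining deg-1 vertices are 8, 11. Add edge {8,11}.

Answer: 1 11
2 9
3 7
4 5
4 11
6 10
7 9
9 10
8 9
8 11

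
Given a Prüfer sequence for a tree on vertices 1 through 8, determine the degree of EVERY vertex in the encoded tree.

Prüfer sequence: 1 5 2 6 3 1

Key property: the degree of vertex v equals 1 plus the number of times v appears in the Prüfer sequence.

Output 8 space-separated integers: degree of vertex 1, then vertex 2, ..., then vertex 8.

Answer: 3 2 2 1 2 2 1 1

Derivation:
p_1 = 1: count[1] becomes 1
p_2 = 5: count[5] becomes 1
p_3 = 2: count[2] becomes 1
p_4 = 6: count[6] becomes 1
p_5 = 3: count[3] becomes 1
p_6 = 1: count[1] becomes 2
Degrees (1 + count): deg[1]=1+2=3, deg[2]=1+1=2, deg[3]=1+1=2, deg[4]=1+0=1, deg[5]=1+1=2, deg[6]=1+1=2, deg[7]=1+0=1, deg[8]=1+0=1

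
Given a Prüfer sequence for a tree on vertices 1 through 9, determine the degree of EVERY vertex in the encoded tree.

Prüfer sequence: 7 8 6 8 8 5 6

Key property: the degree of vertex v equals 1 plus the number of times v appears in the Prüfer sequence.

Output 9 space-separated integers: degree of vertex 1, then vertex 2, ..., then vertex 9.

Answer: 1 1 1 1 2 3 2 4 1

Derivation:
p_1 = 7: count[7] becomes 1
p_2 = 8: count[8] becomes 1
p_3 = 6: count[6] becomes 1
p_4 = 8: count[8] becomes 2
p_5 = 8: count[8] becomes 3
p_6 = 5: count[5] becomes 1
p_7 = 6: count[6] becomes 2
Degrees (1 + count): deg[1]=1+0=1, deg[2]=1+0=1, deg[3]=1+0=1, deg[4]=1+0=1, deg[5]=1+1=2, deg[6]=1+2=3, deg[7]=1+1=2, deg[8]=1+3=4, deg[9]=1+0=1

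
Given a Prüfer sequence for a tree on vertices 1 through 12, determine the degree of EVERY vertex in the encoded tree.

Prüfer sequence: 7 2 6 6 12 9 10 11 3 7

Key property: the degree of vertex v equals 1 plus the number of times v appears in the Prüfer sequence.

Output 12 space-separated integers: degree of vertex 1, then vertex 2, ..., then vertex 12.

p_1 = 7: count[7] becomes 1
p_2 = 2: count[2] becomes 1
p_3 = 6: count[6] becomes 1
p_4 = 6: count[6] becomes 2
p_5 = 12: count[12] becomes 1
p_6 = 9: count[9] becomes 1
p_7 = 10: count[10] becomes 1
p_8 = 11: count[11] becomes 1
p_9 = 3: count[3] becomes 1
p_10 = 7: count[7] becomes 2
Degrees (1 + count): deg[1]=1+0=1, deg[2]=1+1=2, deg[3]=1+1=2, deg[4]=1+0=1, deg[5]=1+0=1, deg[6]=1+2=3, deg[7]=1+2=3, deg[8]=1+0=1, deg[9]=1+1=2, deg[10]=1+1=2, deg[11]=1+1=2, deg[12]=1+1=2

Answer: 1 2 2 1 1 3 3 1 2 2 2 2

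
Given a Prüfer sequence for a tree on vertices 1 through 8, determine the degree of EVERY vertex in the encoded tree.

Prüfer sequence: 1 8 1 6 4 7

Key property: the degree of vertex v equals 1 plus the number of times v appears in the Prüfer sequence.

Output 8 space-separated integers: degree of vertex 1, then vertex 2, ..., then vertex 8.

Answer: 3 1 1 2 1 2 2 2

Derivation:
p_1 = 1: count[1] becomes 1
p_2 = 8: count[8] becomes 1
p_3 = 1: count[1] becomes 2
p_4 = 6: count[6] becomes 1
p_5 = 4: count[4] becomes 1
p_6 = 7: count[7] becomes 1
Degrees (1 + count): deg[1]=1+2=3, deg[2]=1+0=1, deg[3]=1+0=1, deg[4]=1+1=2, deg[5]=1+0=1, deg[6]=1+1=2, deg[7]=1+1=2, deg[8]=1+1=2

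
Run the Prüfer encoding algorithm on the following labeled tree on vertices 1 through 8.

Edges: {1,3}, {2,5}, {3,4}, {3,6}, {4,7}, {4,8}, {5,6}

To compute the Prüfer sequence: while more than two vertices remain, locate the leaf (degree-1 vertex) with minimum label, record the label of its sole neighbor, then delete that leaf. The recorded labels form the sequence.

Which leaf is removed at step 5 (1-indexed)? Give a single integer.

Answer: 3

Derivation:
Step 1: current leaves = {1,2,7,8}. Remove leaf 1 (neighbor: 3).
Step 2: current leaves = {2,7,8}. Remove leaf 2 (neighbor: 5).
Step 3: current leaves = {5,7,8}. Remove leaf 5 (neighbor: 6).
Step 4: current leaves = {6,7,8}. Remove leaf 6 (neighbor: 3).
Step 5: current leaves = {3,7,8}. Remove leaf 3 (neighbor: 4).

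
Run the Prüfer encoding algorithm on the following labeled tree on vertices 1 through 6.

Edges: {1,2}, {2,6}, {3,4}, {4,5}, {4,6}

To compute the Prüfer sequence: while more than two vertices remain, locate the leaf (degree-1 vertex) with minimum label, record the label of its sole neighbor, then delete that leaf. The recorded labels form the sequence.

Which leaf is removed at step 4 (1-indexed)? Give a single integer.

Step 1: current leaves = {1,3,5}. Remove leaf 1 (neighbor: 2).
Step 2: current leaves = {2,3,5}. Remove leaf 2 (neighbor: 6).
Step 3: current leaves = {3,5,6}. Remove leaf 3 (neighbor: 4).
Step 4: current leaves = {5,6}. Remove leaf 5 (neighbor: 4).

Answer: 5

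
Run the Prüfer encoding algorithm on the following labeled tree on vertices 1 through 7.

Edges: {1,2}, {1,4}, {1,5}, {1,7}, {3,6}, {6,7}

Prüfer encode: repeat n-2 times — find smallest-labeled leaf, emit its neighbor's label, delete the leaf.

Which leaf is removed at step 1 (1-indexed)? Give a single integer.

Answer: 2

Derivation:
Step 1: current leaves = {2,3,4,5}. Remove leaf 2 (neighbor: 1).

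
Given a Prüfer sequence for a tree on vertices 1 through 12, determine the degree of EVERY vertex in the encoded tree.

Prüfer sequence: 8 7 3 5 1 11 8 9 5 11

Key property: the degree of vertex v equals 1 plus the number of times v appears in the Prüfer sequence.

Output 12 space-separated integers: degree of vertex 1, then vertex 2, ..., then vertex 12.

p_1 = 8: count[8] becomes 1
p_2 = 7: count[7] becomes 1
p_3 = 3: count[3] becomes 1
p_4 = 5: count[5] becomes 1
p_5 = 1: count[1] becomes 1
p_6 = 11: count[11] becomes 1
p_7 = 8: count[8] becomes 2
p_8 = 9: count[9] becomes 1
p_9 = 5: count[5] becomes 2
p_10 = 11: count[11] becomes 2
Degrees (1 + count): deg[1]=1+1=2, deg[2]=1+0=1, deg[3]=1+1=2, deg[4]=1+0=1, deg[5]=1+2=3, deg[6]=1+0=1, deg[7]=1+1=2, deg[8]=1+2=3, deg[9]=1+1=2, deg[10]=1+0=1, deg[11]=1+2=3, deg[12]=1+0=1

Answer: 2 1 2 1 3 1 2 3 2 1 3 1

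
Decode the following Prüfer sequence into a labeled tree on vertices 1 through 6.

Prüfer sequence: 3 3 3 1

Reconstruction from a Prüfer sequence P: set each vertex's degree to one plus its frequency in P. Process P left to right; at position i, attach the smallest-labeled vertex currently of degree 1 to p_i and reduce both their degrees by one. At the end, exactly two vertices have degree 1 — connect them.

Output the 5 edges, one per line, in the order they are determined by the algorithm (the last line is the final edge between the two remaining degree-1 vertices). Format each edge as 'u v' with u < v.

Answer: 2 3
3 4
3 5
1 3
1 6

Derivation:
Initial degrees: {1:2, 2:1, 3:4, 4:1, 5:1, 6:1}
Step 1: smallest deg-1 vertex = 2, p_1 = 3. Add edge {2,3}. Now deg[2]=0, deg[3]=3.
Step 2: smallest deg-1 vertex = 4, p_2 = 3. Add edge {3,4}. Now deg[4]=0, deg[3]=2.
Step 3: smallest deg-1 vertex = 5, p_3 = 3. Add edge {3,5}. Now deg[5]=0, deg[3]=1.
Step 4: smallest deg-1 vertex = 3, p_4 = 1. Add edge {1,3}. Now deg[3]=0, deg[1]=1.
Final: two remaining deg-1 vertices are 1, 6. Add edge {1,6}.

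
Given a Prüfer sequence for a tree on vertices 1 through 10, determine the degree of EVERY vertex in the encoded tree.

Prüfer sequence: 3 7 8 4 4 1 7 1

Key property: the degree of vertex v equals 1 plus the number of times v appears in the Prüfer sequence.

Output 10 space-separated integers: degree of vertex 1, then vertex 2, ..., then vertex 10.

Answer: 3 1 2 3 1 1 3 2 1 1

Derivation:
p_1 = 3: count[3] becomes 1
p_2 = 7: count[7] becomes 1
p_3 = 8: count[8] becomes 1
p_4 = 4: count[4] becomes 1
p_5 = 4: count[4] becomes 2
p_6 = 1: count[1] becomes 1
p_7 = 7: count[7] becomes 2
p_8 = 1: count[1] becomes 2
Degrees (1 + count): deg[1]=1+2=3, deg[2]=1+0=1, deg[3]=1+1=2, deg[4]=1+2=3, deg[5]=1+0=1, deg[6]=1+0=1, deg[7]=1+2=3, deg[8]=1+1=2, deg[9]=1+0=1, deg[10]=1+0=1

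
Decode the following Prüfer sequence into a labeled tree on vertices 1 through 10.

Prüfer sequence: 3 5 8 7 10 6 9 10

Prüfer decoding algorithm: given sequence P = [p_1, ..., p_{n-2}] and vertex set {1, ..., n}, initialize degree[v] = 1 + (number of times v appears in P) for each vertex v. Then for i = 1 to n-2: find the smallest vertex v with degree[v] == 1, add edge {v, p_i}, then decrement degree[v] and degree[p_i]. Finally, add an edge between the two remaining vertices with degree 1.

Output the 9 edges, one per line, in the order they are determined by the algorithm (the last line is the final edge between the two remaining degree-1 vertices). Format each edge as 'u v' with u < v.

Answer: 1 3
2 5
3 8
4 7
5 10
6 7
6 9
8 10
9 10

Derivation:
Initial degrees: {1:1, 2:1, 3:2, 4:1, 5:2, 6:2, 7:2, 8:2, 9:2, 10:3}
Step 1: smallest deg-1 vertex = 1, p_1 = 3. Add edge {1,3}. Now deg[1]=0, deg[3]=1.
Step 2: smallest deg-1 vertex = 2, p_2 = 5. Add edge {2,5}. Now deg[2]=0, deg[5]=1.
Step 3: smallest deg-1 vertex = 3, p_3 = 8. Add edge {3,8}. Now deg[3]=0, deg[8]=1.
Step 4: smallest deg-1 vertex = 4, p_4 = 7. Add edge {4,7}. Now deg[4]=0, deg[7]=1.
Step 5: smallest deg-1 vertex = 5, p_5 = 10. Add edge {5,10}. Now deg[5]=0, deg[10]=2.
Step 6: smallest deg-1 vertex = 7, p_6 = 6. Add edge {6,7}. Now deg[7]=0, deg[6]=1.
Step 7: smallest deg-1 vertex = 6, p_7 = 9. Add edge {6,9}. Now deg[6]=0, deg[9]=1.
Step 8: smallest deg-1 vertex = 8, p_8 = 10. Add edge {8,10}. Now deg[8]=0, deg[10]=1.
Final: two remaining deg-1 vertices are 9, 10. Add edge {9,10}.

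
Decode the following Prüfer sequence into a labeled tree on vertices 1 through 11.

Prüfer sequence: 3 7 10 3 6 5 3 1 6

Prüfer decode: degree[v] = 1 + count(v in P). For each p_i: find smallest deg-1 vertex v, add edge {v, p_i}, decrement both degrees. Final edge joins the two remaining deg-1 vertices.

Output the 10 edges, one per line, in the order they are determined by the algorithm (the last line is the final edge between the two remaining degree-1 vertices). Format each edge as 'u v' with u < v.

Initial degrees: {1:2, 2:1, 3:4, 4:1, 5:2, 6:3, 7:2, 8:1, 9:1, 10:2, 11:1}
Step 1: smallest deg-1 vertex = 2, p_1 = 3. Add edge {2,3}. Now deg[2]=0, deg[3]=3.
Step 2: smallest deg-1 vertex = 4, p_2 = 7. Add edge {4,7}. Now deg[4]=0, deg[7]=1.
Step 3: smallest deg-1 vertex = 7, p_3 = 10. Add edge {7,10}. Now deg[7]=0, deg[10]=1.
Step 4: smallest deg-1 vertex = 8, p_4 = 3. Add edge {3,8}. Now deg[8]=0, deg[3]=2.
Step 5: smallest deg-1 vertex = 9, p_5 = 6. Add edge {6,9}. Now deg[9]=0, deg[6]=2.
Step 6: smallest deg-1 vertex = 10, p_6 = 5. Add edge {5,10}. Now deg[10]=0, deg[5]=1.
Step 7: smallest deg-1 vertex = 5, p_7 = 3. Add edge {3,5}. Now deg[5]=0, deg[3]=1.
Step 8: smallest deg-1 vertex = 3, p_8 = 1. Add edge {1,3}. Now deg[3]=0, deg[1]=1.
Step 9: smallest deg-1 vertex = 1, p_9 = 6. Add edge {1,6}. Now deg[1]=0, deg[6]=1.
Final: two remaining deg-1 vertices are 6, 11. Add edge {6,11}.

Answer: 2 3
4 7
7 10
3 8
6 9
5 10
3 5
1 3
1 6
6 11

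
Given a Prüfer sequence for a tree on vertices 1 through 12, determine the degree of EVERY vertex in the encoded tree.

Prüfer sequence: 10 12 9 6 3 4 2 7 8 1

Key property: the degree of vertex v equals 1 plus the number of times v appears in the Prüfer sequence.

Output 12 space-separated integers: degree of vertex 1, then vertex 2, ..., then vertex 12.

p_1 = 10: count[10] becomes 1
p_2 = 12: count[12] becomes 1
p_3 = 9: count[9] becomes 1
p_4 = 6: count[6] becomes 1
p_5 = 3: count[3] becomes 1
p_6 = 4: count[4] becomes 1
p_7 = 2: count[2] becomes 1
p_8 = 7: count[7] becomes 1
p_9 = 8: count[8] becomes 1
p_10 = 1: count[1] becomes 1
Degrees (1 + count): deg[1]=1+1=2, deg[2]=1+1=2, deg[3]=1+1=2, deg[4]=1+1=2, deg[5]=1+0=1, deg[6]=1+1=2, deg[7]=1+1=2, deg[8]=1+1=2, deg[9]=1+1=2, deg[10]=1+1=2, deg[11]=1+0=1, deg[12]=1+1=2

Answer: 2 2 2 2 1 2 2 2 2 2 1 2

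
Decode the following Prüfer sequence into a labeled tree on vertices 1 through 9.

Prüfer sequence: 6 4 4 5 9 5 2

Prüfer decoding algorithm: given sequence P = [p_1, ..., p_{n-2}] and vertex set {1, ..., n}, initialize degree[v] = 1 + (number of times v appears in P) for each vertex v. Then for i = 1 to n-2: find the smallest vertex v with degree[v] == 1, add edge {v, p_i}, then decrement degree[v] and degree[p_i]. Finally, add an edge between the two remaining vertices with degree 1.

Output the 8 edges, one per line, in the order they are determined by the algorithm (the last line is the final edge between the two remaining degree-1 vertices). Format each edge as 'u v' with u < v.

Initial degrees: {1:1, 2:2, 3:1, 4:3, 5:3, 6:2, 7:1, 8:1, 9:2}
Step 1: smallest deg-1 vertex = 1, p_1 = 6. Add edge {1,6}. Now deg[1]=0, deg[6]=1.
Step 2: smallest deg-1 vertex = 3, p_2 = 4. Add edge {3,4}. Now deg[3]=0, deg[4]=2.
Step 3: smallest deg-1 vertex = 6, p_3 = 4. Add edge {4,6}. Now deg[6]=0, deg[4]=1.
Step 4: smallest deg-1 vertex = 4, p_4 = 5. Add edge {4,5}. Now deg[4]=0, deg[5]=2.
Step 5: smallest deg-1 vertex = 7, p_5 = 9. Add edge {7,9}. Now deg[7]=0, deg[9]=1.
Step 6: smallest deg-1 vertex = 8, p_6 = 5. Add edge {5,8}. Now deg[8]=0, deg[5]=1.
Step 7: smallest deg-1 vertex = 5, p_7 = 2. Add edge {2,5}. Now deg[5]=0, deg[2]=1.
Final: two remaining deg-1 vertices are 2, 9. Add edge {2,9}.

Answer: 1 6
3 4
4 6
4 5
7 9
5 8
2 5
2 9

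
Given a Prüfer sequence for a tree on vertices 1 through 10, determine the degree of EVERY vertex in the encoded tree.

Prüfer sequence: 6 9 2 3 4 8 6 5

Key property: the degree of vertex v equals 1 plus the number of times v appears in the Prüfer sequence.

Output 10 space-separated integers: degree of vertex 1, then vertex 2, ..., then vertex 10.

Answer: 1 2 2 2 2 3 1 2 2 1

Derivation:
p_1 = 6: count[6] becomes 1
p_2 = 9: count[9] becomes 1
p_3 = 2: count[2] becomes 1
p_4 = 3: count[3] becomes 1
p_5 = 4: count[4] becomes 1
p_6 = 8: count[8] becomes 1
p_7 = 6: count[6] becomes 2
p_8 = 5: count[5] becomes 1
Degrees (1 + count): deg[1]=1+0=1, deg[2]=1+1=2, deg[3]=1+1=2, deg[4]=1+1=2, deg[5]=1+1=2, deg[6]=1+2=3, deg[7]=1+0=1, deg[8]=1+1=2, deg[9]=1+1=2, deg[10]=1+0=1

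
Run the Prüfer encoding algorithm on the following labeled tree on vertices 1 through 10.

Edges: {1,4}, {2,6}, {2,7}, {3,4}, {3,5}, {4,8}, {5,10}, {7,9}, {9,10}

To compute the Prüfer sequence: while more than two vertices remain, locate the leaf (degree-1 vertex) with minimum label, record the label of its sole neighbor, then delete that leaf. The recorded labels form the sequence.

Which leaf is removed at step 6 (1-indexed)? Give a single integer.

Answer: 4

Derivation:
Step 1: current leaves = {1,6,8}. Remove leaf 1 (neighbor: 4).
Step 2: current leaves = {6,8}. Remove leaf 6 (neighbor: 2).
Step 3: current leaves = {2,8}. Remove leaf 2 (neighbor: 7).
Step 4: current leaves = {7,8}. Remove leaf 7 (neighbor: 9).
Step 5: current leaves = {8,9}. Remove leaf 8 (neighbor: 4).
Step 6: current leaves = {4,9}. Remove leaf 4 (neighbor: 3).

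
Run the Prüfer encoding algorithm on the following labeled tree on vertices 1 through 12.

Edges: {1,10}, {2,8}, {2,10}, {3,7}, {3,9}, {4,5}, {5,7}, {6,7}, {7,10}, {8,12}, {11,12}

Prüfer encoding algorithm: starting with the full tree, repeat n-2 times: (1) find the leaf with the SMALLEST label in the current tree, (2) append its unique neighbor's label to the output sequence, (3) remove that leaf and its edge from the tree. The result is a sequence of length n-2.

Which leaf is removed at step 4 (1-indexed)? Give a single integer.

Answer: 6

Derivation:
Step 1: current leaves = {1,4,6,9,11}. Remove leaf 1 (neighbor: 10).
Step 2: current leaves = {4,6,9,11}. Remove leaf 4 (neighbor: 5).
Step 3: current leaves = {5,6,9,11}. Remove leaf 5 (neighbor: 7).
Step 4: current leaves = {6,9,11}. Remove leaf 6 (neighbor: 7).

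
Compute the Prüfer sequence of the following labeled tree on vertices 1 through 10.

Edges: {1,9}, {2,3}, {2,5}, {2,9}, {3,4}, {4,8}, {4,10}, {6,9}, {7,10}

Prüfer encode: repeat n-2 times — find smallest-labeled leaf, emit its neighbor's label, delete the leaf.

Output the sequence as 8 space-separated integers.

Answer: 9 2 9 10 4 2 3 4

Derivation:
Step 1: leaves = {1,5,6,7,8}. Remove smallest leaf 1, emit neighbor 9.
Step 2: leaves = {5,6,7,8}. Remove smallest leaf 5, emit neighbor 2.
Step 3: leaves = {6,7,8}. Remove smallest leaf 6, emit neighbor 9.
Step 4: leaves = {7,8,9}. Remove smallest leaf 7, emit neighbor 10.
Step 5: leaves = {8,9,10}. Remove smallest leaf 8, emit neighbor 4.
Step 6: leaves = {9,10}. Remove smallest leaf 9, emit neighbor 2.
Step 7: leaves = {2,10}. Remove smallest leaf 2, emit neighbor 3.
Step 8: leaves = {3,10}. Remove smallest leaf 3, emit neighbor 4.
Done: 2 vertices remain (4, 10). Sequence = [9 2 9 10 4 2 3 4]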